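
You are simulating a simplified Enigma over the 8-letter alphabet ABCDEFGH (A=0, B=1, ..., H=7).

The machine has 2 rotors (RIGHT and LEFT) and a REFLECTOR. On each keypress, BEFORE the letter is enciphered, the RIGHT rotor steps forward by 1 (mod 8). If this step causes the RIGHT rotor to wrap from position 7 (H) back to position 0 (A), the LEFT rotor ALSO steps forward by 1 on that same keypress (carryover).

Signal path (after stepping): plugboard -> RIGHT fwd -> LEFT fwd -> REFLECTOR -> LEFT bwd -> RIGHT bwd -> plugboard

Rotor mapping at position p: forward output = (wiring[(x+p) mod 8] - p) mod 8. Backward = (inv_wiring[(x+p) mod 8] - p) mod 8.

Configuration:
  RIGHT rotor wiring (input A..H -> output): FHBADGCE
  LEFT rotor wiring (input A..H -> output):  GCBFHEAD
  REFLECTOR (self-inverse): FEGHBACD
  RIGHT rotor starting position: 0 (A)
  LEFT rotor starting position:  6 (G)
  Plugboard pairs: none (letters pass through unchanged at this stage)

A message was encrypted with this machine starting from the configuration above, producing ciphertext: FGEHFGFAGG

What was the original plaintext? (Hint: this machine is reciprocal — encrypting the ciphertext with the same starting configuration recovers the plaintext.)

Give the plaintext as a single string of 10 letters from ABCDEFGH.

Char 1 ('F'): step: R->1, L=6; F->plug->F->R->B->L->F->refl->A->L'->C->R'->D->plug->D
Char 2 ('G'): step: R->2, L=6; G->plug->G->R->D->L->E->refl->B->L'->G->R'->B->plug->B
Char 3 ('E'): step: R->3, L=6; E->plug->E->R->B->L->F->refl->A->L'->C->R'->F->plug->F
Char 4 ('H'): step: R->4, L=6; H->plug->H->R->E->L->D->refl->H->L'->F->R'->G->plug->G
Char 5 ('F'): step: R->5, L=6; F->plug->F->R->E->L->D->refl->H->L'->F->R'->B->plug->B
Char 6 ('G'): step: R->6, L=6; G->plug->G->R->F->L->H->refl->D->L'->E->R'->A->plug->A
Char 7 ('F'): step: R->7, L=6; F->plug->F->R->E->L->D->refl->H->L'->F->R'->A->plug->A
Char 8 ('A'): step: R->0, L->7 (L advanced); A->plug->A->R->F->L->A->refl->F->L'->G->R'->F->plug->F
Char 9 ('G'): step: R->1, L=7; G->plug->G->R->D->L->C->refl->G->L'->E->R'->H->plug->H
Char 10 ('G'): step: R->2, L=7; G->plug->G->R->D->L->C->refl->G->L'->E->R'->D->plug->D

Answer: DBFGBAAFHD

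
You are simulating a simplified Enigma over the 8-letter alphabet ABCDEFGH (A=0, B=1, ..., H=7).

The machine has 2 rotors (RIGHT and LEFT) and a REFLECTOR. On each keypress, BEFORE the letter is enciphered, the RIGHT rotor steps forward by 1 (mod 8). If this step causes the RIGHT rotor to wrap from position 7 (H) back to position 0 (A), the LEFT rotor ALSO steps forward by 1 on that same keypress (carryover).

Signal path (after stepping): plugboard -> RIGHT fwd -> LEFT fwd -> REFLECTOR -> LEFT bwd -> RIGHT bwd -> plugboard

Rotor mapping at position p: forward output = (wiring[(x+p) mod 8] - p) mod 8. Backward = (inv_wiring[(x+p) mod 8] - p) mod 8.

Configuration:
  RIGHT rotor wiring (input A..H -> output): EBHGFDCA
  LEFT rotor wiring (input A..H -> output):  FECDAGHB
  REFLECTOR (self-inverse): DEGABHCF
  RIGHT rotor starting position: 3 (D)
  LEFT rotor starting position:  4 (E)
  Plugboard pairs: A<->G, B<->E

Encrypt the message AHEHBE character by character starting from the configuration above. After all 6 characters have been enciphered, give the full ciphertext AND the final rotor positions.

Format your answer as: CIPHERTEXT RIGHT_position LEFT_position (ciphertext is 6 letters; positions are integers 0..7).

Answer: EBHBGF 1 5

Derivation:
Char 1 ('A'): step: R->4, L=4; A->plug->G->R->D->L->F->refl->H->L'->H->R'->B->plug->E
Char 2 ('H'): step: R->5, L=4; H->plug->H->R->A->L->E->refl->B->L'->E->R'->E->plug->B
Char 3 ('E'): step: R->6, L=4; E->plug->B->R->C->L->D->refl->A->L'->F->R'->H->plug->H
Char 4 ('H'): step: R->7, L=4; H->plug->H->R->D->L->F->refl->H->L'->H->R'->E->plug->B
Char 5 ('B'): step: R->0, L->5 (L advanced); B->plug->E->R->F->L->F->refl->H->L'->E->R'->A->plug->G
Char 6 ('E'): step: R->1, L=5; E->plug->B->R->G->L->G->refl->C->L'->B->R'->F->plug->F
Final: ciphertext=EBHBGF, RIGHT=1, LEFT=5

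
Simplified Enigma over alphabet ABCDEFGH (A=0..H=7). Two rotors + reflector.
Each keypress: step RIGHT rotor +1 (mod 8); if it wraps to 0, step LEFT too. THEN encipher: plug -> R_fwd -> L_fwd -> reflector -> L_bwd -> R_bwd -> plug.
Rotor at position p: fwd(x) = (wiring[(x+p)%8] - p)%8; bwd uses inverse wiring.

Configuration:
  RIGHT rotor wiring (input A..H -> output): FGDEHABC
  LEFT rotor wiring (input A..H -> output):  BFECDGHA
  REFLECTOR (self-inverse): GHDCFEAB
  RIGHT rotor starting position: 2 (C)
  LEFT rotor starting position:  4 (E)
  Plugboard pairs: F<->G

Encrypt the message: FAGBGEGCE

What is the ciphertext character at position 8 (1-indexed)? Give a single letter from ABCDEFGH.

Char 1 ('F'): step: R->3, L=4; F->plug->G->R->D->L->E->refl->F->L'->E->R'->B->plug->B
Char 2 ('A'): step: R->4, L=4; A->plug->A->R->D->L->E->refl->F->L'->E->R'->B->plug->B
Char 3 ('G'): step: R->5, L=4; G->plug->F->R->G->L->A->refl->G->L'->H->R'->G->plug->F
Char 4 ('B'): step: R->6, L=4; B->plug->B->R->E->L->F->refl->E->L'->D->R'->A->plug->A
Char 5 ('G'): step: R->7, L=4; G->plug->F->R->A->L->H->refl->B->L'->F->R'->E->plug->E
Char 6 ('E'): step: R->0, L->5 (L advanced); E->plug->E->R->H->L->G->refl->A->L'->E->R'->D->plug->D
Char 7 ('G'): step: R->1, L=5; G->plug->F->R->A->L->B->refl->H->L'->F->R'->A->plug->A
Char 8 ('C'): step: R->2, L=5; C->plug->C->R->F->L->H->refl->B->L'->A->R'->F->plug->G

G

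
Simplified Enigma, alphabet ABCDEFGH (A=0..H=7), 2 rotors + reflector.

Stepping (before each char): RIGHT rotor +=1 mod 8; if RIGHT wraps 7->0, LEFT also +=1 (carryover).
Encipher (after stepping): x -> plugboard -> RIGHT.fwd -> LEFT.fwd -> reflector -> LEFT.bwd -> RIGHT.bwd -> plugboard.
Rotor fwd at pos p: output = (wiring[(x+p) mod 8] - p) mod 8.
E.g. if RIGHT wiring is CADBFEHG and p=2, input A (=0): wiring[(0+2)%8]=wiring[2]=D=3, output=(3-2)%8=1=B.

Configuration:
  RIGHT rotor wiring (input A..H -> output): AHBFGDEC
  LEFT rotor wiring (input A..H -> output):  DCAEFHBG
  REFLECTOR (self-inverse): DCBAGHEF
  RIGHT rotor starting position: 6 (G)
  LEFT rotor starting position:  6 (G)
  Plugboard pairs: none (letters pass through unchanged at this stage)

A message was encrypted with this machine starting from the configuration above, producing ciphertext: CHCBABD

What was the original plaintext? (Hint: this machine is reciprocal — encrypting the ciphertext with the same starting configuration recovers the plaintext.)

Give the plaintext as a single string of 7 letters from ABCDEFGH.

Char 1 ('C'): step: R->7, L=6; C->plug->C->R->A->L->D->refl->A->L'->B->R'->B->plug->B
Char 2 ('H'): step: R->0, L->7 (L advanced); H->plug->H->R->C->L->D->refl->A->L'->G->R'->E->plug->E
Char 3 ('C'): step: R->1, L=7; C->plug->C->R->E->L->F->refl->H->L'->A->R'->B->plug->B
Char 4 ('B'): step: R->2, L=7; B->plug->B->R->D->L->B->refl->C->L'->H->R'->A->plug->A
Char 5 ('A'): step: R->3, L=7; A->plug->A->R->C->L->D->refl->A->L'->G->R'->H->plug->H
Char 6 ('B'): step: R->4, L=7; B->plug->B->R->H->L->C->refl->B->L'->D->R'->F->plug->F
Char 7 ('D'): step: R->5, L=7; D->plug->D->R->D->L->B->refl->C->L'->H->R'->B->plug->B

Answer: BEBAHFB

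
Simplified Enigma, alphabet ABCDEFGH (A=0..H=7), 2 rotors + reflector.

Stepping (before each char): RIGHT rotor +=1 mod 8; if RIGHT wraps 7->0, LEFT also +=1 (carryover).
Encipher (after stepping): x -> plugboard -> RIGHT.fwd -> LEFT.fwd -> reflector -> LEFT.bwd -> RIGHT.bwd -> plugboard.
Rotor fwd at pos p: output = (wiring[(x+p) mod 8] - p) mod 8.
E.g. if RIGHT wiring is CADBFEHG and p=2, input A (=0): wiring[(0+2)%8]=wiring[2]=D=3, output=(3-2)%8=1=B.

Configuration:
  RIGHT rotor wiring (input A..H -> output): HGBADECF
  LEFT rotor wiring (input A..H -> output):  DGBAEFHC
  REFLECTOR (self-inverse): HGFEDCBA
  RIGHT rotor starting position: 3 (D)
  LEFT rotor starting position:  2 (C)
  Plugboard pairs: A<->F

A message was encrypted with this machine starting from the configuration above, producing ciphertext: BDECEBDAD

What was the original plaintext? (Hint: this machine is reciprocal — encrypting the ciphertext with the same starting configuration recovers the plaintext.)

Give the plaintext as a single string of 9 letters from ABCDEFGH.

Char 1 ('B'): step: R->4, L=2; B->plug->B->R->A->L->H->refl->A->L'->F->R'->G->plug->G
Char 2 ('D'): step: R->5, L=2; D->plug->D->R->C->L->C->refl->F->L'->E->R'->F->plug->A
Char 3 ('E'): step: R->6, L=2; E->plug->E->R->D->L->D->refl->E->L'->H->R'->B->plug->B
Char 4 ('C'): step: R->7, L=2; C->plug->C->R->H->L->E->refl->D->L'->D->R'->H->plug->H
Char 5 ('E'): step: R->0, L->3 (L advanced); E->plug->E->R->D->L->E->refl->D->L'->G->R'->B->plug->B
Char 6 ('B'): step: R->1, L=3; B->plug->B->R->A->L->F->refl->C->L'->C->R'->D->plug->D
Char 7 ('D'): step: R->2, L=3; D->plug->D->R->C->L->C->refl->F->L'->A->R'->E->plug->E
Char 8 ('A'): step: R->3, L=3; A->plug->F->R->E->L->H->refl->A->L'->F->R'->A->plug->F
Char 9 ('D'): step: R->4, L=3; D->plug->D->R->B->L->B->refl->G->L'->H->R'->A->plug->F

Answer: GABHBDEFF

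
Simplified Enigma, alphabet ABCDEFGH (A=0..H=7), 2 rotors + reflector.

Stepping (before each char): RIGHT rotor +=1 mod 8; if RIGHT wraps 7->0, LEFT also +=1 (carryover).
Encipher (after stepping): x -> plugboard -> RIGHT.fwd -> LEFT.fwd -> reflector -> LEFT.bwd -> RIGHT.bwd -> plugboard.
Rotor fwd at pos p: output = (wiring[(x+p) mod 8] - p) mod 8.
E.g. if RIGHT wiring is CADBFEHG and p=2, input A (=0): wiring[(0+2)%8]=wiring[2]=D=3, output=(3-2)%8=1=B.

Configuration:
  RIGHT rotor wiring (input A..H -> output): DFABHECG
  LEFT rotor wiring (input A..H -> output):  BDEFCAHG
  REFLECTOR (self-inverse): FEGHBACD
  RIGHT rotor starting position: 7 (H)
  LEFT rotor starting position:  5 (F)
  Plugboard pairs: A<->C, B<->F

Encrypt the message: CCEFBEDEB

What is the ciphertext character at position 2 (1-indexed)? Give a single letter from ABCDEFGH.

Char 1 ('C'): step: R->0, L->6 (L advanced); C->plug->A->R->D->L->F->refl->A->L'->B->R'->D->plug->D
Char 2 ('C'): step: R->1, L=6; C->plug->A->R->E->L->G->refl->C->L'->H->R'->B->plug->F

F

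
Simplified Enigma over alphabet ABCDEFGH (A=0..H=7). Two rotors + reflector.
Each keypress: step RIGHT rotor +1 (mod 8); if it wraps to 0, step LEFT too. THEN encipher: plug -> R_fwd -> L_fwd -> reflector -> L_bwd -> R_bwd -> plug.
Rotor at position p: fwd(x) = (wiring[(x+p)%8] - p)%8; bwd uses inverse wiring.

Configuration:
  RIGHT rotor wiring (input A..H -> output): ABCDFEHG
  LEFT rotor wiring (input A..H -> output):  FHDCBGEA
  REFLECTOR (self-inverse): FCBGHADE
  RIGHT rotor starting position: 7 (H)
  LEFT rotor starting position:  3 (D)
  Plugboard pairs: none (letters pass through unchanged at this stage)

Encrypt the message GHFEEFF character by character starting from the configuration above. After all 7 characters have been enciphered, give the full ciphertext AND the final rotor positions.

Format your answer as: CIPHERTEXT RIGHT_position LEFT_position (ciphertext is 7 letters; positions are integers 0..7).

Answer: EGBGAAG 6 4

Derivation:
Char 1 ('G'): step: R->0, L->4 (L advanced); G->plug->G->R->H->L->G->refl->D->L'->F->R'->E->plug->E
Char 2 ('H'): step: R->1, L=4; H->plug->H->R->H->L->G->refl->D->L'->F->R'->G->plug->G
Char 3 ('F'): step: R->2, L=4; F->plug->F->R->E->L->B->refl->C->L'->B->R'->B->plug->B
Char 4 ('E'): step: R->3, L=4; E->plug->E->R->D->L->E->refl->H->L'->G->R'->G->plug->G
Char 5 ('E'): step: R->4, L=4; E->plug->E->R->E->L->B->refl->C->L'->B->R'->A->plug->A
Char 6 ('F'): step: R->5, L=4; F->plug->F->R->F->L->D->refl->G->L'->H->R'->A->plug->A
Char 7 ('F'): step: R->6, L=4; F->plug->F->R->F->L->D->refl->G->L'->H->R'->G->plug->G
Final: ciphertext=EGBGAAG, RIGHT=6, LEFT=4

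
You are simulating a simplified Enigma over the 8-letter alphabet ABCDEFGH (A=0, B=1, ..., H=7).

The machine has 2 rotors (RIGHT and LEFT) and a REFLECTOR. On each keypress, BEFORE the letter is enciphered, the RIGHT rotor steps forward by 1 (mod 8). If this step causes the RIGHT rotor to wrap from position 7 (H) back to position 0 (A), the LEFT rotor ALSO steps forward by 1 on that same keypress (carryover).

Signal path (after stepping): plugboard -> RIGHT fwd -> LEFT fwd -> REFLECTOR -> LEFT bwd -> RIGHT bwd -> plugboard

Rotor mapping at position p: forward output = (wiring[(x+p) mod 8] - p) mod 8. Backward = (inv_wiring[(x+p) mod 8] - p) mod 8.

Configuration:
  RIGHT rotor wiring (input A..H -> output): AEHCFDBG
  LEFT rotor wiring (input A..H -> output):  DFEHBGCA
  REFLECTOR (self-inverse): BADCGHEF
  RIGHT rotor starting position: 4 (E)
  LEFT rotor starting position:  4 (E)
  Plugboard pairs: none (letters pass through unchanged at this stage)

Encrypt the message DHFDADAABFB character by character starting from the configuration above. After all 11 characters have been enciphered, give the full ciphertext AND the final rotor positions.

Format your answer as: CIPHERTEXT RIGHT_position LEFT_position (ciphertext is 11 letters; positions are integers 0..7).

Answer: FDCHHAECHBC 7 5

Derivation:
Char 1 ('D'): step: R->5, L=4; D->plug->D->R->D->L->E->refl->G->L'->C->R'->F->plug->F
Char 2 ('H'): step: R->6, L=4; H->plug->H->R->F->L->B->refl->A->L'->G->R'->D->plug->D
Char 3 ('F'): step: R->7, L=4; F->plug->F->R->G->L->A->refl->B->L'->F->R'->C->plug->C
Char 4 ('D'): step: R->0, L->5 (L advanced); D->plug->D->R->C->L->D->refl->C->L'->G->R'->H->plug->H
Char 5 ('A'): step: R->1, L=5; A->plug->A->R->D->L->G->refl->E->L'->H->R'->H->plug->H
Char 6 ('D'): step: R->2, L=5; D->plug->D->R->B->L->F->refl->H->L'->F->R'->A->plug->A
Char 7 ('A'): step: R->3, L=5; A->plug->A->R->H->L->E->refl->G->L'->D->R'->E->plug->E
Char 8 ('A'): step: R->4, L=5; A->plug->A->R->B->L->F->refl->H->L'->F->R'->C->plug->C
Char 9 ('B'): step: R->5, L=5; B->plug->B->R->E->L->A->refl->B->L'->A->R'->H->plug->H
Char 10 ('F'): step: R->6, L=5; F->plug->F->R->E->L->A->refl->B->L'->A->R'->B->plug->B
Char 11 ('B'): step: R->7, L=5; B->plug->B->R->B->L->F->refl->H->L'->F->R'->C->plug->C
Final: ciphertext=FDCHHAECHBC, RIGHT=7, LEFT=5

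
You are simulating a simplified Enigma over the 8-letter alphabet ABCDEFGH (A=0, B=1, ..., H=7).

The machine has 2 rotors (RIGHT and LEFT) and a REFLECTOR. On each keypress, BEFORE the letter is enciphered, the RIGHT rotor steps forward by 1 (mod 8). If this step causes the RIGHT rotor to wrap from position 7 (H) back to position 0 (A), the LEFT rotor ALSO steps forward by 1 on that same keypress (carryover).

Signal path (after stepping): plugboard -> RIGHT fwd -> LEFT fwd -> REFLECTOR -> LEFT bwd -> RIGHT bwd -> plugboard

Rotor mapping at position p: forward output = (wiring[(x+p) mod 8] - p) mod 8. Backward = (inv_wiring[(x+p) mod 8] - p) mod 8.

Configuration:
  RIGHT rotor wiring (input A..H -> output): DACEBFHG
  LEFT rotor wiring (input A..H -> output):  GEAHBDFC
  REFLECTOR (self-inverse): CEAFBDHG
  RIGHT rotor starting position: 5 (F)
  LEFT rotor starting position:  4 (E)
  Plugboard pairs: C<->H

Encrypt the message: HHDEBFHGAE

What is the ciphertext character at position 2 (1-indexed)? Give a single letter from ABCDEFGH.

Char 1 ('H'): step: R->6, L=4; H->plug->C->R->F->L->A->refl->C->L'->E->R'->E->plug->E
Char 2 ('H'): step: R->7, L=4; H->plug->C->R->B->L->H->refl->G->L'->D->R'->D->plug->D

D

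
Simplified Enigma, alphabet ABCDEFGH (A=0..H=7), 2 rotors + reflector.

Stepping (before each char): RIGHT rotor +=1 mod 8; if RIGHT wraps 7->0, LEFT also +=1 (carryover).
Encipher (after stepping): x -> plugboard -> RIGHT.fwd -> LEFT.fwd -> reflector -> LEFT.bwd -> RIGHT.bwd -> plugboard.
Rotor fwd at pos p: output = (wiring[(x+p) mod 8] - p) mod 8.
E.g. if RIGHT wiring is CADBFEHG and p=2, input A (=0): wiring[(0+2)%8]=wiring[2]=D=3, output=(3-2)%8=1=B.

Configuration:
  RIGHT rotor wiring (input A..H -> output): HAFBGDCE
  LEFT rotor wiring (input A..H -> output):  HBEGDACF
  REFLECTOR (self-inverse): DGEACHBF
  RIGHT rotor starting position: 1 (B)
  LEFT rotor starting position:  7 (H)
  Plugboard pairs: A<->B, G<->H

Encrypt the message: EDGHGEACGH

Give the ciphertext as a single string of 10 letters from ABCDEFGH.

Answer: GEBEDBBBFF

Derivation:
Char 1 ('E'): step: R->2, L=7; E->plug->E->R->A->L->G->refl->B->L'->G->R'->H->plug->G
Char 2 ('D'): step: R->3, L=7; D->plug->D->R->H->L->D->refl->A->L'->B->R'->E->plug->E
Char 3 ('G'): step: R->4, L=7; G->plug->H->R->F->L->E->refl->C->L'->C->R'->A->plug->B
Char 4 ('H'): step: R->5, L=7; H->plug->G->R->E->L->H->refl->F->L'->D->R'->E->plug->E
Char 5 ('G'): step: R->6, L=7; G->plug->H->R->F->L->E->refl->C->L'->C->R'->D->plug->D
Char 6 ('E'): step: R->7, L=7; E->plug->E->R->C->L->C->refl->E->L'->F->R'->A->plug->B
Char 7 ('A'): step: R->0, L->0 (L advanced); A->plug->B->R->A->L->H->refl->F->L'->H->R'->A->plug->B
Char 8 ('C'): step: R->1, L=0; C->plug->C->R->A->L->H->refl->F->L'->H->R'->A->plug->B
Char 9 ('G'): step: R->2, L=0; G->plug->H->R->G->L->C->refl->E->L'->C->R'->F->plug->F
Char 10 ('H'): step: R->3, L=0; H->plug->G->R->F->L->A->refl->D->L'->E->R'->F->plug->F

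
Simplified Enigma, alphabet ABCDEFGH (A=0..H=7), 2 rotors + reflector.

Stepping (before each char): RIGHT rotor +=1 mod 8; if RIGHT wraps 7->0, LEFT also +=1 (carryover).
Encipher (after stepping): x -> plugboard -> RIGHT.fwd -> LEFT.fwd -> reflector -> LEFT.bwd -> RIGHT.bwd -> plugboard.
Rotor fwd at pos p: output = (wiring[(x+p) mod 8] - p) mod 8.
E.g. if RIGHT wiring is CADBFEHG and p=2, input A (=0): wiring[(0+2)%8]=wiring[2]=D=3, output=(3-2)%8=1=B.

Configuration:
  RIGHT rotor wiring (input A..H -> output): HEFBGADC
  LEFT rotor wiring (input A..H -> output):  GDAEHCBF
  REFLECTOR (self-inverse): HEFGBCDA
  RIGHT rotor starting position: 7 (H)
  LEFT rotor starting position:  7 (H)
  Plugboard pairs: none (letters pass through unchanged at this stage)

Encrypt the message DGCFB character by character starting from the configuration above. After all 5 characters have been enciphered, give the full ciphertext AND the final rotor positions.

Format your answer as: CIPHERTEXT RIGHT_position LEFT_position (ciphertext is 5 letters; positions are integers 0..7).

Char 1 ('D'): step: R->0, L->0 (L advanced); D->plug->D->R->B->L->D->refl->G->L'->A->R'->F->plug->F
Char 2 ('G'): step: R->1, L=0; G->plug->G->R->B->L->D->refl->G->L'->A->R'->C->plug->C
Char 3 ('C'): step: R->2, L=0; C->plug->C->R->E->L->H->refl->A->L'->C->R'->H->plug->H
Char 4 ('F'): step: R->3, L=0; F->plug->F->R->E->L->H->refl->A->L'->C->R'->H->plug->H
Char 5 ('B'): step: R->4, L=0; B->plug->B->R->E->L->H->refl->A->L'->C->R'->A->plug->A
Final: ciphertext=FCHHA, RIGHT=4, LEFT=0

Answer: FCHHA 4 0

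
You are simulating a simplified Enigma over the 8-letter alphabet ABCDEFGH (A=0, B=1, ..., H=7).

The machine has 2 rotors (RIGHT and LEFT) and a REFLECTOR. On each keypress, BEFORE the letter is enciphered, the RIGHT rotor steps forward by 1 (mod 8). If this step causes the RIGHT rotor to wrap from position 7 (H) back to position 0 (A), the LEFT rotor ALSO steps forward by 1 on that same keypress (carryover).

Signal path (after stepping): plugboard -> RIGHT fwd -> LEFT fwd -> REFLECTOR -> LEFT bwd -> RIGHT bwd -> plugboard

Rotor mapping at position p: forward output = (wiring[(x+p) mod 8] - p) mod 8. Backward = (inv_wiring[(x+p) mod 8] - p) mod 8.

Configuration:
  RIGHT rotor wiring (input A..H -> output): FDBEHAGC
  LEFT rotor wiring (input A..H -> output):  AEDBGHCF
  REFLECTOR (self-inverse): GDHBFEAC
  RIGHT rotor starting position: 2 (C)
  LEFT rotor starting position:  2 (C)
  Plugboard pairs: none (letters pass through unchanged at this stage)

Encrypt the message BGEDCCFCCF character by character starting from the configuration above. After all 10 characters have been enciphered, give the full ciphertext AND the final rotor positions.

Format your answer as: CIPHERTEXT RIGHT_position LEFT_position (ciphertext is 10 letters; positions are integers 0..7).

Answer: HHFABGABFH 4 3

Derivation:
Char 1 ('B'): step: R->3, L=2; B->plug->B->R->E->L->A->refl->G->L'->G->R'->H->plug->H
Char 2 ('G'): step: R->4, L=2; G->plug->G->R->F->L->D->refl->B->L'->A->R'->H->plug->H
Char 3 ('E'): step: R->5, L=2; E->plug->E->R->G->L->G->refl->A->L'->E->R'->F->plug->F
Char 4 ('D'): step: R->6, L=2; D->plug->D->R->F->L->D->refl->B->L'->A->R'->A->plug->A
Char 5 ('C'): step: R->7, L=2; C->plug->C->R->E->L->A->refl->G->L'->G->R'->B->plug->B
Char 6 ('C'): step: R->0, L->3 (L advanced); C->plug->C->R->B->L->D->refl->B->L'->G->R'->G->plug->G
Char 7 ('F'): step: R->1, L=3; F->plug->F->R->F->L->F->refl->E->L'->C->R'->A->plug->A
Char 8 ('C'): step: R->2, L=3; C->plug->C->R->F->L->F->refl->E->L'->C->R'->B->plug->B
Char 9 ('C'): step: R->3, L=3; C->plug->C->R->F->L->F->refl->E->L'->C->R'->F->plug->F
Char 10 ('F'): step: R->4, L=3; F->plug->F->R->H->L->A->refl->G->L'->A->R'->H->plug->H
Final: ciphertext=HHFABGABFH, RIGHT=4, LEFT=3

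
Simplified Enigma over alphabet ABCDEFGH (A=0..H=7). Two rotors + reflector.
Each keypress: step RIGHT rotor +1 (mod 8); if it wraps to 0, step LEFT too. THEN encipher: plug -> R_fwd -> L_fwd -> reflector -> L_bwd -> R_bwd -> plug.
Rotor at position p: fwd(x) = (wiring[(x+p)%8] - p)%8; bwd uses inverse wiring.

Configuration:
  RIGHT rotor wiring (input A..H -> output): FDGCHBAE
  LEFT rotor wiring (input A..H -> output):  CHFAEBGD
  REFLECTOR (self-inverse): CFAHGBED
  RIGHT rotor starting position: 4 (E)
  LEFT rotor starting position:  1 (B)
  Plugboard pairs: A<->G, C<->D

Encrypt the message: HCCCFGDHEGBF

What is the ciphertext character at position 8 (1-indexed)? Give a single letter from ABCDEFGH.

Char 1 ('H'): step: R->5, L=1; H->plug->H->R->C->L->H->refl->D->L'->D->R'->B->plug->B
Char 2 ('C'): step: R->6, L=1; C->plug->D->R->F->L->F->refl->B->L'->H->R'->C->plug->D
Char 3 ('C'): step: R->7, L=1; C->plug->D->R->H->L->B->refl->F->L'->F->R'->A->plug->G
Char 4 ('C'): step: R->0, L->2 (L advanced); C->plug->D->R->C->L->C->refl->A->L'->G->R'->C->plug->D
Char 5 ('F'): step: R->1, L=2; F->plug->F->R->H->L->F->refl->B->L'->F->R'->B->plug->B
Char 6 ('G'): step: R->2, L=2; G->plug->A->R->E->L->E->refl->G->L'->B->R'->H->plug->H
Char 7 ('D'): step: R->3, L=2; D->plug->C->R->G->L->A->refl->C->L'->C->R'->F->plug->F
Char 8 ('H'): step: R->4, L=2; H->plug->H->R->G->L->A->refl->C->L'->C->R'->G->plug->A

A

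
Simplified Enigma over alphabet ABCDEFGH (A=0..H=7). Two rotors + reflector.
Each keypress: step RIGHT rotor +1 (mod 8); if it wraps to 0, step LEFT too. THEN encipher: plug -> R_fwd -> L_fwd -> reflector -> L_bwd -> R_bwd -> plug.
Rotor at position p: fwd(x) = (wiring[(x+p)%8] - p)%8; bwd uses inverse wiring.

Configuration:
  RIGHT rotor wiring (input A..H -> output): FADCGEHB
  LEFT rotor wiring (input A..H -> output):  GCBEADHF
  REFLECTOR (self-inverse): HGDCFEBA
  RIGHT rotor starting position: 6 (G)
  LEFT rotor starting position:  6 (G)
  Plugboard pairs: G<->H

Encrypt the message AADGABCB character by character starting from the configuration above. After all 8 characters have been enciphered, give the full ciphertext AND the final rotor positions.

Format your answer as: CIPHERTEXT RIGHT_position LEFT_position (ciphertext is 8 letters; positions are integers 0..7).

Char 1 ('A'): step: R->7, L=6; A->plug->A->R->C->L->A->refl->H->L'->B->R'->C->plug->C
Char 2 ('A'): step: R->0, L->7 (L advanced); A->plug->A->R->F->L->B->refl->G->L'->A->R'->B->plug->B
Char 3 ('D'): step: R->1, L=7; D->plug->D->R->F->L->B->refl->G->L'->A->R'->G->plug->H
Char 4 ('G'): step: R->2, L=7; G->plug->H->R->G->L->E->refl->F->L'->E->R'->C->plug->C
Char 5 ('A'): step: R->3, L=7; A->plug->A->R->H->L->A->refl->H->L'->B->R'->C->plug->C
Char 6 ('B'): step: R->4, L=7; B->plug->B->R->A->L->G->refl->B->L'->F->R'->D->plug->D
Char 7 ('C'): step: R->5, L=7; C->plug->C->R->E->L->F->refl->E->L'->G->R'->F->plug->F
Char 8 ('B'): step: R->6, L=7; B->plug->B->R->D->L->C->refl->D->L'->C->R'->D->plug->D
Final: ciphertext=CBHCCDFD, RIGHT=6, LEFT=7

Answer: CBHCCDFD 6 7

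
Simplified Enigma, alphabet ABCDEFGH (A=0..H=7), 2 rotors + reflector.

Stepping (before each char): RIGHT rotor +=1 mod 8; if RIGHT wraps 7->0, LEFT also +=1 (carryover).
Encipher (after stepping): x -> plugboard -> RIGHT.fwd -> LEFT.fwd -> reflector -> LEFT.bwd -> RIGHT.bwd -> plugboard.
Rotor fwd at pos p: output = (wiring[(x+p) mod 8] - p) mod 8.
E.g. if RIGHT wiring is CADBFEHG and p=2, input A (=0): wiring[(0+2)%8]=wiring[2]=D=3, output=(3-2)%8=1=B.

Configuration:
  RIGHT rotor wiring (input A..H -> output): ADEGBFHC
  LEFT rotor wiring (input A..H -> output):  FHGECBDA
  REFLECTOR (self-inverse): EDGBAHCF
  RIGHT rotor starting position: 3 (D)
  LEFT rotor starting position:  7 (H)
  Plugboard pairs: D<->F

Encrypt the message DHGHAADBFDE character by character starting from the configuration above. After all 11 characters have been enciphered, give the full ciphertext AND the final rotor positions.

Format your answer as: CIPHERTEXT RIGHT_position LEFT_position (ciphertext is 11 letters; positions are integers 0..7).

Char 1 ('D'): step: R->4, L=7; D->plug->F->R->H->L->E->refl->A->L'->C->R'->H->plug->H
Char 2 ('H'): step: R->5, L=7; H->plug->H->R->E->L->F->refl->H->L'->D->R'->D->plug->F
Char 3 ('G'): step: R->6, L=7; G->plug->G->R->D->L->H->refl->F->L'->E->R'->B->plug->B
Char 4 ('H'): step: R->7, L=7; H->plug->H->R->A->L->B->refl->D->L'->F->R'->D->plug->F
Char 5 ('A'): step: R->0, L->0 (L advanced); A->plug->A->R->A->L->F->refl->H->L'->B->R'->E->plug->E
Char 6 ('A'): step: R->1, L=0; A->plug->A->R->C->L->G->refl->C->L'->E->R'->E->plug->E
Char 7 ('D'): step: R->2, L=0; D->plug->F->R->A->L->F->refl->H->L'->B->R'->H->plug->H
Char 8 ('B'): step: R->3, L=0; B->plug->B->R->G->L->D->refl->B->L'->F->R'->F->plug->D
Char 9 ('F'): step: R->4, L=0; F->plug->D->R->G->L->D->refl->B->L'->F->R'->A->plug->A
Char 10 ('D'): step: R->5, L=0; D->plug->F->R->H->L->A->refl->E->L'->D->R'->D->plug->F
Char 11 ('E'): step: R->6, L=0; E->plug->E->R->G->L->D->refl->B->L'->F->R'->D->plug->F
Final: ciphertext=HFBFEEHDAFF, RIGHT=6, LEFT=0

Answer: HFBFEEHDAFF 6 0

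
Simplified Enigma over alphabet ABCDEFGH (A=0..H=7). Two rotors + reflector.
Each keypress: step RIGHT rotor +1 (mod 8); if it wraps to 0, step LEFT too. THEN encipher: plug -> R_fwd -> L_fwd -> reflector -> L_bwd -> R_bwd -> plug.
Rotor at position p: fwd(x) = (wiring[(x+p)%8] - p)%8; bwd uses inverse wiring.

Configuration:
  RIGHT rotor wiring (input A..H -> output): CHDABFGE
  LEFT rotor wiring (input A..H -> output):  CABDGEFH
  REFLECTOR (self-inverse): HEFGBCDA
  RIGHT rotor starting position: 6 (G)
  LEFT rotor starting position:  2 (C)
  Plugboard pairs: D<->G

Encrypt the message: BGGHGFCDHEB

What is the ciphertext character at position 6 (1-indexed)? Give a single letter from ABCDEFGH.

Char 1 ('B'): step: R->7, L=2; B->plug->B->R->D->L->C->refl->F->L'->F->R'->A->plug->A
Char 2 ('G'): step: R->0, L->3 (L advanced); G->plug->D->R->A->L->A->refl->H->L'->F->R'->F->plug->F
Char 3 ('G'): step: R->1, L=3; G->plug->D->R->A->L->A->refl->H->L'->F->R'->F->plug->F
Char 4 ('H'): step: R->2, L=3; H->plug->H->R->F->L->H->refl->A->L'->A->R'->G->plug->D
Char 5 ('G'): step: R->3, L=3; G->plug->D->R->D->L->C->refl->F->L'->G->R'->B->plug->B
Char 6 ('F'): step: R->4, L=3; F->plug->F->R->D->L->C->refl->F->L'->G->R'->E->plug->E

E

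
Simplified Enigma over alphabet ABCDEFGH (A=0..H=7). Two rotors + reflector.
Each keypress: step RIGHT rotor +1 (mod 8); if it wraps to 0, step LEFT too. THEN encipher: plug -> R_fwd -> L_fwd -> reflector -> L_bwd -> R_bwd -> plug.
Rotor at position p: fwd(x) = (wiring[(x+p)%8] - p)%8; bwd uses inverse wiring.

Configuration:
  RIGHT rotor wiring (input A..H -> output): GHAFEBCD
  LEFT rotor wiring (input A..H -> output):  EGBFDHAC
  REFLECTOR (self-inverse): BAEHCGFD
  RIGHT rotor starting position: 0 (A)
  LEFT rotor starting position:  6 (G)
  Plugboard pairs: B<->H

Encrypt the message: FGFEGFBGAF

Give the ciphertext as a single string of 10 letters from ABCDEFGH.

Char 1 ('F'): step: R->1, L=6; F->plug->F->R->B->L->E->refl->C->L'->A->R'->E->plug->E
Char 2 ('G'): step: R->2, L=6; G->plug->G->R->E->L->D->refl->H->L'->F->R'->H->plug->B
Char 3 ('F'): step: R->3, L=6; F->plug->F->R->D->L->A->refl->B->L'->H->R'->D->plug->D
Char 4 ('E'): step: R->4, L=6; E->plug->E->R->C->L->G->refl->F->L'->G->R'->C->plug->C
Char 5 ('G'): step: R->5, L=6; G->plug->G->R->A->L->C->refl->E->L'->B->R'->D->plug->D
Char 6 ('F'): step: R->6, L=6; F->plug->F->R->H->L->B->refl->A->L'->D->R'->H->plug->B
Char 7 ('B'): step: R->7, L=6; B->plug->H->R->D->L->A->refl->B->L'->H->R'->B->plug->H
Char 8 ('G'): step: R->0, L->7 (L advanced); G->plug->G->R->C->L->H->refl->D->L'->A->R'->C->plug->C
Char 9 ('A'): step: R->1, L=7; A->plug->A->R->G->L->A->refl->B->L'->H->R'->B->plug->H
Char 10 ('F'): step: R->2, L=7; F->plug->F->R->B->L->F->refl->G->L'->E->R'->G->plug->G

Answer: EBDCDBHCHG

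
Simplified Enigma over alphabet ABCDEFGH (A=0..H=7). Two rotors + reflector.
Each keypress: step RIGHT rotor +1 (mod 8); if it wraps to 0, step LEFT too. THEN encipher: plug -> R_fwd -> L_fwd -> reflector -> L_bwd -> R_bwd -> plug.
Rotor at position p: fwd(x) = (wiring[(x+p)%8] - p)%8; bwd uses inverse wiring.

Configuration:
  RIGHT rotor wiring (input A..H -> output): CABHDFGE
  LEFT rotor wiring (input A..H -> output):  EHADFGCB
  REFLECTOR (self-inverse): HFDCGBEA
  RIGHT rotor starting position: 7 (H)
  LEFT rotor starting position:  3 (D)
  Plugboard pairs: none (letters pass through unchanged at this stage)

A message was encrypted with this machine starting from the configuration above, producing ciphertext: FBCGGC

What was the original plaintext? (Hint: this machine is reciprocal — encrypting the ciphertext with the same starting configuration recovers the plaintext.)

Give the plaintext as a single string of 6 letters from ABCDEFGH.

Answer: CGBEBF

Derivation:
Char 1 ('F'): step: R->0, L->4 (L advanced); F->plug->F->R->F->L->D->refl->C->L'->B->R'->C->plug->C
Char 2 ('B'): step: R->1, L=4; B->plug->B->R->A->L->B->refl->F->L'->D->R'->G->plug->G
Char 3 ('C'): step: R->2, L=4; C->plug->C->R->B->L->C->refl->D->L'->F->R'->B->plug->B
Char 4 ('G'): step: R->3, L=4; G->plug->G->R->F->L->D->refl->C->L'->B->R'->E->plug->E
Char 5 ('G'): step: R->4, L=4; G->plug->G->R->F->L->D->refl->C->L'->B->R'->B->plug->B
Char 6 ('C'): step: R->5, L=4; C->plug->C->R->H->L->H->refl->A->L'->E->R'->F->plug->F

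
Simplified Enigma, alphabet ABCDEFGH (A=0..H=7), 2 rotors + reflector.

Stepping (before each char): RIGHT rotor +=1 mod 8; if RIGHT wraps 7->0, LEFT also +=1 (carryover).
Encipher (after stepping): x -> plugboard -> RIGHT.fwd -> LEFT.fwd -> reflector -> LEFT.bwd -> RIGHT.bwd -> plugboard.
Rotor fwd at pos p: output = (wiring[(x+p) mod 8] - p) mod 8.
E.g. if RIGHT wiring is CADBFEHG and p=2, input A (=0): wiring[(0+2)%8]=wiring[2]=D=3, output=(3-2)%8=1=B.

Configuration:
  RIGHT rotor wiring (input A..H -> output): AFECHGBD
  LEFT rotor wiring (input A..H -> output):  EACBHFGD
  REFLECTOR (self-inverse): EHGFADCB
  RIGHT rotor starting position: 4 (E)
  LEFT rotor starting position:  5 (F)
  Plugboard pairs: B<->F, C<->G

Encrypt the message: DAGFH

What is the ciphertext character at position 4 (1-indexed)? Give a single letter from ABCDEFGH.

Char 1 ('D'): step: R->5, L=5; D->plug->D->R->D->L->H->refl->B->L'->B->R'->A->plug->A
Char 2 ('A'): step: R->6, L=5; A->plug->A->R->D->L->H->refl->B->L'->B->R'->G->plug->C
Char 3 ('G'): step: R->7, L=5; G->plug->C->R->G->L->E->refl->A->L'->A->R'->F->plug->B
Char 4 ('F'): step: R->0, L->6 (L advanced); F->plug->B->R->F->L->D->refl->F->L'->B->R'->G->plug->C

C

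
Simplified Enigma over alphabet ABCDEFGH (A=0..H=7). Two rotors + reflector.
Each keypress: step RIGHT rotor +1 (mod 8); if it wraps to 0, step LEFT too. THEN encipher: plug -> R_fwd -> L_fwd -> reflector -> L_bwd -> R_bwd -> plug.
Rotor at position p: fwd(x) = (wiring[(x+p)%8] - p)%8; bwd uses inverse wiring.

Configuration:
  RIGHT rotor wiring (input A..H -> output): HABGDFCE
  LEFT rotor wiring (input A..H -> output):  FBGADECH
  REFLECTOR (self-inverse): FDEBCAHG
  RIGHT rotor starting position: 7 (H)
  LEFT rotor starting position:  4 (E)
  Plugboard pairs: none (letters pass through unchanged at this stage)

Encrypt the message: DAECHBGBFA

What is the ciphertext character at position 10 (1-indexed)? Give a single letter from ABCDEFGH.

Char 1 ('D'): step: R->0, L->5 (L advanced); D->plug->D->R->G->L->D->refl->B->L'->F->R'->F->plug->F
Char 2 ('A'): step: R->1, L=5; A->plug->A->R->H->L->G->refl->H->L'->A->R'->B->plug->B
Char 3 ('E'): step: R->2, L=5; E->plug->E->R->A->L->H->refl->G->L'->H->R'->A->plug->A
Char 4 ('C'): step: R->3, L=5; C->plug->C->R->C->L->C->refl->E->L'->E->R'->F->plug->F
Char 5 ('H'): step: R->4, L=5; H->plug->H->R->C->L->C->refl->E->L'->E->R'->F->plug->F
Char 6 ('B'): step: R->5, L=5; B->plug->B->R->F->L->B->refl->D->L'->G->R'->H->plug->H
Char 7 ('G'): step: R->6, L=5; G->plug->G->R->F->L->B->refl->D->L'->G->R'->B->plug->B
Char 8 ('B'): step: R->7, L=5; B->plug->B->R->A->L->H->refl->G->L'->H->R'->E->plug->E
Char 9 ('F'): step: R->0, L->6 (L advanced); F->plug->F->R->F->L->C->refl->E->L'->A->R'->B->plug->B
Char 10 ('A'): step: R->1, L=6; A->plug->A->R->H->L->G->refl->H->L'->C->R'->D->plug->D

D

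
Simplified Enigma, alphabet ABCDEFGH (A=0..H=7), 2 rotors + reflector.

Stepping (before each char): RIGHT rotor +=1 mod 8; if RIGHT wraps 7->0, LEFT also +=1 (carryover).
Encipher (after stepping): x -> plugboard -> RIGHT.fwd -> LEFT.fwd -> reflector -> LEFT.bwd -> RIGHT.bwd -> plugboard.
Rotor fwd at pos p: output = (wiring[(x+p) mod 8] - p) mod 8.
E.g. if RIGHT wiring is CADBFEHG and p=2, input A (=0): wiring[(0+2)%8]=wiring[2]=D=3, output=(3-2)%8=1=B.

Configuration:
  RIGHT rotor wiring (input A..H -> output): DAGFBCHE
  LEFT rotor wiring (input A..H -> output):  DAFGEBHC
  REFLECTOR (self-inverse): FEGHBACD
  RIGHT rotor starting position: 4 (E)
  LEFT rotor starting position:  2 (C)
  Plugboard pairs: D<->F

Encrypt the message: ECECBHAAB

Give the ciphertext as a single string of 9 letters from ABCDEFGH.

Char 1 ('E'): step: R->5, L=2; E->plug->E->R->D->L->H->refl->D->L'->A->R'->G->plug->G
Char 2 ('C'): step: R->6, L=2; C->plug->C->R->F->L->A->refl->F->L'->E->R'->H->plug->H
Char 3 ('E'): step: R->7, L=2; E->plug->E->R->G->L->B->refl->E->L'->B->R'->C->plug->C
Char 4 ('C'): step: R->0, L->3 (L advanced); C->plug->C->R->G->L->F->refl->A->L'->F->R'->D->plug->F
Char 5 ('B'): step: R->1, L=3; B->plug->B->R->F->L->A->refl->F->L'->G->R'->F->plug->D
Char 6 ('H'): step: R->2, L=3; H->plug->H->R->G->L->F->refl->A->L'->F->R'->E->plug->E
Char 7 ('A'): step: R->3, L=3; A->plug->A->R->C->L->G->refl->C->L'->H->R'->C->plug->C
Char 8 ('A'): step: R->4, L=3; A->plug->A->R->F->L->A->refl->F->L'->G->R'->B->plug->B
Char 9 ('B'): step: R->5, L=3; B->plug->B->R->C->L->G->refl->C->L'->H->R'->C->plug->C

Answer: GHCFDECBC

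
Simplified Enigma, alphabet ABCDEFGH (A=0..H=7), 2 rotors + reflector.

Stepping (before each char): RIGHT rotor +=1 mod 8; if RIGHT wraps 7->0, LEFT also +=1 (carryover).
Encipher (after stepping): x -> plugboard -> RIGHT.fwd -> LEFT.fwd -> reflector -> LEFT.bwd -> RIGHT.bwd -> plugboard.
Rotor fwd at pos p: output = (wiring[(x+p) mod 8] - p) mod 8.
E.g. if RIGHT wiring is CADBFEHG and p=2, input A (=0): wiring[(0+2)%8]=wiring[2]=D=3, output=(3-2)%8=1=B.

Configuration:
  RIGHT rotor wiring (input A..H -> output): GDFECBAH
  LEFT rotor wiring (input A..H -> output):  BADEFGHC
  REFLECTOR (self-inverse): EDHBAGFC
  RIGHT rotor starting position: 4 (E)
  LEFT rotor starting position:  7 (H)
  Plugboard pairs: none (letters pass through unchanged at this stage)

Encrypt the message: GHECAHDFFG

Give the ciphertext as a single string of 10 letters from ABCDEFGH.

Char 1 ('G'): step: R->5, L=7; G->plug->G->R->H->L->A->refl->E->L'->D->R'->B->plug->B
Char 2 ('H'): step: R->6, L=7; H->plug->H->R->D->L->E->refl->A->L'->H->R'->E->plug->E
Char 3 ('E'): step: R->7, L=7; E->plug->E->R->F->L->G->refl->F->L'->E->R'->C->plug->C
Char 4 ('C'): step: R->0, L->0 (L advanced); C->plug->C->R->F->L->G->refl->F->L'->E->R'->D->plug->D
Char 5 ('A'): step: R->1, L=0; A->plug->A->R->C->L->D->refl->B->L'->A->R'->E->plug->E
Char 6 ('H'): step: R->2, L=0; H->plug->H->R->B->L->A->refl->E->L'->D->R'->A->plug->A
Char 7 ('D'): step: R->3, L=0; D->plug->D->R->F->L->G->refl->F->L'->E->R'->E->plug->E
Char 8 ('F'): step: R->4, L=0; F->plug->F->R->H->L->C->refl->H->L'->G->R'->A->plug->A
Char 9 ('F'): step: R->5, L=0; F->plug->F->R->A->L->B->refl->D->L'->C->R'->C->plug->C
Char 10 ('G'): step: R->6, L=0; G->plug->G->R->E->L->F->refl->G->L'->F->R'->D->plug->D

Answer: BECDEAEACD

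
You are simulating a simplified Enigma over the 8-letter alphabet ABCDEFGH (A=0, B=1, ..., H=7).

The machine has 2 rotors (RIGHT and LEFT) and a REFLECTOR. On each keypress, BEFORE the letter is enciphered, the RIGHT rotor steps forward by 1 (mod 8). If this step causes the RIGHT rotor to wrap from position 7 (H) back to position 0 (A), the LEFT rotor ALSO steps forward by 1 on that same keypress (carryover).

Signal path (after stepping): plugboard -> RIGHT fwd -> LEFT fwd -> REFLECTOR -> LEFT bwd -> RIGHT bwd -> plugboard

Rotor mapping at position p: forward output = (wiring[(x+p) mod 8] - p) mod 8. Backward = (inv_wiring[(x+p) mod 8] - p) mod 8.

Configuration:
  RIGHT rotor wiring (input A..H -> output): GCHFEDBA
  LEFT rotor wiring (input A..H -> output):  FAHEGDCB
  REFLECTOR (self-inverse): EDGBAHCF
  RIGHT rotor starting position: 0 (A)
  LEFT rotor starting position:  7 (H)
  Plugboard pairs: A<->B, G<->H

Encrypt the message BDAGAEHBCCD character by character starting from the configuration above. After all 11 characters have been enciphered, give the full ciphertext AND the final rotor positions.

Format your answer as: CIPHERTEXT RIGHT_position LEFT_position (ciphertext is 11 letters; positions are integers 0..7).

Answer: FGCBECFEAGG 3 0

Derivation:
Char 1 ('B'): step: R->1, L=7; B->plug->A->R->B->L->G->refl->C->L'->A->R'->F->plug->F
Char 2 ('D'): step: R->2, L=7; D->plug->D->R->B->L->G->refl->C->L'->A->R'->H->plug->G
Char 3 ('A'): step: R->3, L=7; A->plug->B->R->B->L->G->refl->C->L'->A->R'->C->plug->C
Char 4 ('G'): step: R->4, L=7; G->plug->H->R->B->L->G->refl->C->L'->A->R'->A->plug->B
Char 5 ('A'): step: R->5, L=7; A->plug->B->R->E->L->F->refl->H->L'->F->R'->E->plug->E
Char 6 ('E'): step: R->6, L=7; E->plug->E->R->B->L->G->refl->C->L'->A->R'->C->plug->C
Char 7 ('H'): step: R->7, L=7; H->plug->G->R->E->L->F->refl->H->L'->F->R'->F->plug->F
Char 8 ('B'): step: R->0, L->0 (L advanced); B->plug->A->R->G->L->C->refl->G->L'->E->R'->E->plug->E
Char 9 ('C'): step: R->1, L=0; C->plug->C->R->E->L->G->refl->C->L'->G->R'->B->plug->A
Char 10 ('C'): step: R->2, L=0; C->plug->C->R->C->L->H->refl->F->L'->A->R'->H->plug->G
Char 11 ('D'): step: R->3, L=0; D->plug->D->R->G->L->C->refl->G->L'->E->R'->H->plug->G
Final: ciphertext=FGCBECFEAGG, RIGHT=3, LEFT=0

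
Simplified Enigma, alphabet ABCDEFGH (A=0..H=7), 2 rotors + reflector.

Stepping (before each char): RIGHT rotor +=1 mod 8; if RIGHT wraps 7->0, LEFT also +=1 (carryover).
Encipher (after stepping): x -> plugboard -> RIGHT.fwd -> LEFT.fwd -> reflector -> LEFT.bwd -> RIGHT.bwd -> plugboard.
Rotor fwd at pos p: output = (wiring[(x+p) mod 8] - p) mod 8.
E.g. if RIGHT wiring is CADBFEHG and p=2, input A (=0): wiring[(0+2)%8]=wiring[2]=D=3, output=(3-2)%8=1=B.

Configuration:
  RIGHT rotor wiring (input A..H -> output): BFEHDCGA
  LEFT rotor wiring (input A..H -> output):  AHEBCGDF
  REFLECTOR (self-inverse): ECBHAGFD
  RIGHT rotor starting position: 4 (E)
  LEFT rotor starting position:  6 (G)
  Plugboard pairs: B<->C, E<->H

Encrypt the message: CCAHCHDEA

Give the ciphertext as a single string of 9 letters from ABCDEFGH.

Answer: ABDEEBCGE

Derivation:
Char 1 ('C'): step: R->5, L=6; C->plug->B->R->B->L->H->refl->D->L'->F->R'->A->plug->A
Char 2 ('C'): step: R->6, L=6; C->plug->B->R->C->L->C->refl->B->L'->D->R'->C->plug->B
Char 3 ('A'): step: R->7, L=6; A->plug->A->R->B->L->H->refl->D->L'->F->R'->D->plug->D
Char 4 ('H'): step: R->0, L->7 (L advanced); H->plug->E->R->D->L->F->refl->G->L'->A->R'->H->plug->E
Char 5 ('C'): step: R->1, L=7; C->plug->B->R->D->L->F->refl->G->L'->A->R'->H->plug->E
Char 6 ('H'): step: R->2, L=7; H->plug->E->R->E->L->C->refl->B->L'->B->R'->C->plug->B
Char 7 ('D'): step: R->3, L=7; D->plug->D->R->D->L->F->refl->G->L'->A->R'->B->plug->C
Char 8 ('E'): step: R->4, L=7; E->plug->H->R->D->L->F->refl->G->L'->A->R'->G->plug->G
Char 9 ('A'): step: R->5, L=7; A->plug->A->R->F->L->D->refl->H->L'->G->R'->H->plug->E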